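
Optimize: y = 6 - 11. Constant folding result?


6 - 11 = -5 at compile time
Optimized: y = -5


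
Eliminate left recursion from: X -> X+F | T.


Left-recursive alternatives: X+F; non-recursive: T
Introduce X': X -> TX', X' -> +FX' | ε


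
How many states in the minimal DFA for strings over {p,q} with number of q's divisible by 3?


Track (count of q) mod 3: states 0..2, accept at 0
Minimal DFA: 3 states


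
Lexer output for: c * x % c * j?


Scan left to right, longest-match per lexeme
Tokens: ID(c), OP(*), ID(x), OP(%), ID(c), OP(*), ID(j)


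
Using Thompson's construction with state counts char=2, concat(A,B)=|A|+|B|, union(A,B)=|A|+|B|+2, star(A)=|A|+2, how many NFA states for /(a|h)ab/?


Syntax tree has 4 char leaf(s), 1 union(s), 0 star(s)
chars contribute 4×2 = 8; each union adds +2; each star adds +2
Total: 8 + 2 + 0 = 10 states


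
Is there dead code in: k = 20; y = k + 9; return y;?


k is read by y's definition; y is returned
No dead code


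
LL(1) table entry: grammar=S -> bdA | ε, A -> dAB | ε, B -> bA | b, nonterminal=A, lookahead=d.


For [A, d]: 'd' ∈ FIRST(dAB)
Entry: A -> dAB


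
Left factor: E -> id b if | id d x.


Common prefix: 'id'
Factored: E -> id E', E' -> b if | d x


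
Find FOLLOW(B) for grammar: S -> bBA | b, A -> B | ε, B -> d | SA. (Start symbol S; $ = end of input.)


$ ∈ FOLLOW(S). For each A -> αBβ: add FIRST(β)\{ε} to FOLLOW(B); if β nullable, add FOLLOW(A).
FOLLOW(B) = {$, b, d}


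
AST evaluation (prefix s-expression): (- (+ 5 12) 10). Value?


Evaluate inner: (+ 5 12) = 17
Evaluate root: (- 17 10) = 7
Result: 7


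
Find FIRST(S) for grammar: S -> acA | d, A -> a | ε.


Per alternative of S: FIRST(acA) = {a}; FIRST(d) = {d}
FIRST(S) = {a, d}


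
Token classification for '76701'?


Pattern: digits only
Type: INTEGER_LITERAL


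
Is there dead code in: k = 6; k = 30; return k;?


first assignment to k is overwritten before any read
Dead: 'k = 6'


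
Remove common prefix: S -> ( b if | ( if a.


Common prefix: '('
Factored: S -> ( S', S' -> b if | if a


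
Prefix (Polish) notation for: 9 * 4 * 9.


left-to-right (same/higher precedence on left): tree is (* (* 9 4) 9)
Prefix: * * 9 4 9


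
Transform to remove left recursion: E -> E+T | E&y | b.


Left-recursive alternatives: E+T, E&y; non-recursive: b
Introduce E': E -> bE', E' -> +TE' | &yE' | ε


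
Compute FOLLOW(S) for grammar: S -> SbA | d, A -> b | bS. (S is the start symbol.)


$ ∈ FOLLOW(S). For each A -> αBβ: add FIRST(β)\{ε} to FOLLOW(B); if β nullable, add FOLLOW(A).
FOLLOW(S) = {$, b}


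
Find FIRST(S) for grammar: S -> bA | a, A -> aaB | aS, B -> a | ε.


Per alternative of S: FIRST(bA) = {b}; FIRST(a) = {a}
FIRST(S) = {a, b}


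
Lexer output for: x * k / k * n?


Scan left to right, longest-match per lexeme
Tokens: ID(x), OP(*), ID(k), OP(/), ID(k), OP(*), ID(n)


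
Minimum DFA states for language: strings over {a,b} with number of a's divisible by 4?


Track (count of a) mod 4: states 0..3, accept at 0
Minimal DFA: 4 states


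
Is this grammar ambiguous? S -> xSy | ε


balanced x^n…y^n: each string has a unique parse
Unambiguous


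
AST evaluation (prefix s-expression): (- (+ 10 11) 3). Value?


Evaluate inner: (+ 10 11) = 21
Evaluate root: (- 21 3) = 18
Result: 18


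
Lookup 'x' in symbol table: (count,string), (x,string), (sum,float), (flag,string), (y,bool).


Lookup 'x' → type string


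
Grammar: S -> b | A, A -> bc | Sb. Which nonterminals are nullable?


A nonterminal is nullable iff some alternative derives ε (directly, or every symbol in it is nullable)
Nullable: {}


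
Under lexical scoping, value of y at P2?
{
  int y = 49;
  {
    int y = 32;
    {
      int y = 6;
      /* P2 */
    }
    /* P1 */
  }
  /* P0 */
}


y declared in the same block as P2
y = 6


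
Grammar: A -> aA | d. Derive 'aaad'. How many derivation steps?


Derivation: A => aA => aaA => aaaA => aaad
Steps: 4


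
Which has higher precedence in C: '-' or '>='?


'-' is additive (level 9); '>=' is relational (level 7)
Higher level binds tighter
'-' has higher precedence than '>='


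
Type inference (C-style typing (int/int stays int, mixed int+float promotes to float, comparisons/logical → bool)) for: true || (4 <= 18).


Operand types: bool || bool
Rule: logical operators take bool operands and yield bool
Result type: bool


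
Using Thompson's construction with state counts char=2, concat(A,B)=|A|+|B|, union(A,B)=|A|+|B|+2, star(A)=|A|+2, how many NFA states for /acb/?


Syntax tree has 3 char leaf(s), 0 union(s), 0 star(s)
chars contribute 3×2 = 6; each union adds +2; each star adds +2
Total: 6 + 0 + 0 = 6 states


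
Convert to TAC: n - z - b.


Break into single-operator statements:
t1 = n - z
t2 = t1 - b


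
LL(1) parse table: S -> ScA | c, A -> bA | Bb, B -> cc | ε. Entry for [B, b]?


For [B, b]: ε is nullable and 'b' ∈ FOLLOW(B)
Entry: B -> ε


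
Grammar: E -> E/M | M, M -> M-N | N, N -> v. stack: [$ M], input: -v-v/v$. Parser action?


shift '-' to continue M -> M-N
Action: shift


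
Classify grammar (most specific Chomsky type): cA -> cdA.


LHS has context (more than one symbol) and |LHS| ≤ |RHS|
Classification: Type 1 (Context-Sensitive)


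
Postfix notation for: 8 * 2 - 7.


Left to right (same or higher precedence on left)
Postfix: 8 2 * 7 -


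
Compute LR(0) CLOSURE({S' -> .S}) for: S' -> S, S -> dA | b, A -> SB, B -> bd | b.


Start: S' -> .S
For each item with dot before a nonterminal B, add B -> .γ for every B-production
Closure: [S' -> .S, S -> .dA, S -> .b]


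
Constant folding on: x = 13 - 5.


13 - 5 = 8 at compile time
Optimized: x = 8


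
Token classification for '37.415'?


Pattern: digits with a decimal point
Type: FLOAT_LITERAL


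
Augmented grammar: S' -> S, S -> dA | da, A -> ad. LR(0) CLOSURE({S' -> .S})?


Start: S' -> .S
For each item with dot before a nonterminal B, add B -> .γ for every B-production
Closure: [S' -> .S, S -> .dA, S -> .da]


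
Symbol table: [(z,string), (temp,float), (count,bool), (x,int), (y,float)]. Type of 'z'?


Lookup 'z' → type string


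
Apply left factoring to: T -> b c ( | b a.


Common prefix: 'b'
Factored: T -> b T', T' -> c ( | a


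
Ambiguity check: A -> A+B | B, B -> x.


precedence layered via separate nonterminal B: deterministic
Unambiguous


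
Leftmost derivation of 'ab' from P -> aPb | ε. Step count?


Derivation: P => aPb => ab
Steps: 2


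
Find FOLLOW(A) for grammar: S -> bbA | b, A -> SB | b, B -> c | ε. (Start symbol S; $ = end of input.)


$ ∈ FOLLOW(S). For each A -> αBβ: add FIRST(β)\{ε} to FOLLOW(B); if β nullable, add FOLLOW(A).
FOLLOW(A) = {$, c}


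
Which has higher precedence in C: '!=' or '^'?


'!=' is equality (level 6); '^' is bitwise XOR (level 4)
Higher level binds tighter
'!=' has higher precedence than '^'


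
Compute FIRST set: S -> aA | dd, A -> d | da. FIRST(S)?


Per alternative of S: FIRST(aA) = {a}; FIRST(dd) = {d}
FIRST(S) = {a, d}


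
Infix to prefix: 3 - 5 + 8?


left-to-right (same/higher precedence on left): tree is (+ (- 3 5) 8)
Prefix: + - 3 5 8


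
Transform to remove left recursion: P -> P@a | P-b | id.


Left-recursive alternatives: P@a, P-b; non-recursive: id
Introduce P': P -> idP', P' -> @aP' | -bP' | ε


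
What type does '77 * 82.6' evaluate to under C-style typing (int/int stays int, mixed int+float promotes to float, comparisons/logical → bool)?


Operand types: int * float
Rule: mixed int/float promotes to float; int/int stays int
Result type: float


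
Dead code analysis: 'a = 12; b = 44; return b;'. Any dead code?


a is assigned but never read
Dead: 'a = 12'


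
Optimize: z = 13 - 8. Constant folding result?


13 - 8 = 5 at compile time
Optimized: z = 5


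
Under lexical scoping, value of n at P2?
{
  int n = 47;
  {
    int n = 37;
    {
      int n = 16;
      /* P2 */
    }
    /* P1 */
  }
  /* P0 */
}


n declared in the same block as P2
n = 16


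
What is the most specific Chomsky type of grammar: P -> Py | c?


Left-linear: every RHS is a terminal or one nonterminal followed by a terminal
Classification: Type 3 (Regular)


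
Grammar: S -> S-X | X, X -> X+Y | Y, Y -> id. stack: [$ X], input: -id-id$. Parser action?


lookahead ∉ {+} so X won't extend; reduce S -> X
Action: reduce (S -> X)


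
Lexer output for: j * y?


Scan left to right, longest-match per lexeme
Tokens: ID(j), OP(*), ID(y)


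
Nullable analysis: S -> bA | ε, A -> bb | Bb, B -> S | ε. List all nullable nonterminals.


A nonterminal is nullable iff some alternative derives ε (directly, or every symbol in it is nullable)
Nullable: {B, S}


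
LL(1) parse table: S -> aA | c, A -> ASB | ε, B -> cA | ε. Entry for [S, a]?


For [S, a]: 'a' ∈ FIRST(aA)
Entry: S -> aA


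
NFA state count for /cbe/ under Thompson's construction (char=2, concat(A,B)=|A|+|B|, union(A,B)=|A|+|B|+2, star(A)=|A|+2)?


Syntax tree has 3 char leaf(s), 0 union(s), 0 star(s)
chars contribute 3×2 = 6; each union adds +2; each star adds +2
Total: 6 + 0 + 0 = 6 states


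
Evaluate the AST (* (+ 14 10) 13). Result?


Evaluate inner: (+ 14 10) = 24
Evaluate root: (* 24 13) = 312
Result: 312


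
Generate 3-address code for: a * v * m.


Break into single-operator statements:
t1 = a * v
t2 = t1 * m


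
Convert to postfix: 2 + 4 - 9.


Left to right (same or higher precedence on left)
Postfix: 2 4 + 9 -


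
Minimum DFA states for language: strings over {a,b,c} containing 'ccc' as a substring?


KMP-style automaton: 3 progress states + 1 absorbing accept = 4
Minimal DFA: 4 states


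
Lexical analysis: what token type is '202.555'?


Pattern: digits with a decimal point
Type: FLOAT_LITERAL


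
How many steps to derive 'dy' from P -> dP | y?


Derivation: P => dP => dy
Steps: 2


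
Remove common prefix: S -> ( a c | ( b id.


Common prefix: '('
Factored: S -> ( S', S' -> a c | b id


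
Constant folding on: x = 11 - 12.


11 - 12 = -1 at compile time
Optimized: x = -1


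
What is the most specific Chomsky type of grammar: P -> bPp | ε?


Single nonterminal LHS, but b^n p^n is not regular
Classification: Type 2 (Context-Free)


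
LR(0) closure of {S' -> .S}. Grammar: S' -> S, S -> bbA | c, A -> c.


Start: S' -> .S
For each item with dot before a nonterminal B, add B -> .γ for every B-production
Closure: [S' -> .S, S -> .bbA, S -> .c]


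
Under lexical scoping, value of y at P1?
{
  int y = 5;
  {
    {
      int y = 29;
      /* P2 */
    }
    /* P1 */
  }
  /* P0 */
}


P1's block does not declare y; resolves to the enclosing declaration at depth 0
y = 5


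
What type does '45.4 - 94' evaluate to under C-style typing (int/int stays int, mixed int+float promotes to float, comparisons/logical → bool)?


Operand types: float - int
Rule: mixed int/float promotes to float; int/int stays int
Result type: float


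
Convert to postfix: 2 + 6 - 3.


Left to right (same or higher precedence on left)
Postfix: 2 6 + 3 -


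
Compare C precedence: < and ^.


'<' is relational (level 7); '^' is bitwise XOR (level 4)
Higher level binds tighter
'<' has higher precedence than '^'


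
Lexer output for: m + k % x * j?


Scan left to right, longest-match per lexeme
Tokens: ID(m), OP(+), ID(k), OP(%), ID(x), OP(*), ID(j)


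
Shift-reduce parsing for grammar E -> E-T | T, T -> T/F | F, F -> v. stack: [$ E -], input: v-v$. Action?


no handle ('E-' is not any RHS); shift 'v'
Action: shift


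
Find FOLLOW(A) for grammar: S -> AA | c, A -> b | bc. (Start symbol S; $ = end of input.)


$ ∈ FOLLOW(S). For each A -> αBβ: add FIRST(β)\{ε} to FOLLOW(B); if β nullable, add FOLLOW(A).
FOLLOW(A) = {$, b}


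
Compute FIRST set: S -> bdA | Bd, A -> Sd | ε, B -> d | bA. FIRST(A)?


Per alternative of A: FIRST(Sd) = {b, d}; FIRST(ε) = {ε}
FIRST(A) = {b, d, ε}


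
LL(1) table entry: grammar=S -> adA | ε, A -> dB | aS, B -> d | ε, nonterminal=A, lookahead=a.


For [A, a]: 'a' ∈ FIRST(aS)
Entry: A -> aS


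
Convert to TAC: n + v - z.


Break into single-operator statements:
t1 = n + v
t2 = t1 - z


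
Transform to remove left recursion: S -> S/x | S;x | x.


Left-recursive alternatives: S/x, S;x; non-recursive: x
Introduce S': S -> xS', S' -> /xS' | ;xS' | ε


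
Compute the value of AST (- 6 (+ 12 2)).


Evaluate inner: (+ 12 2) = 14
Evaluate root: (- 6 14) = -8
Result: -8


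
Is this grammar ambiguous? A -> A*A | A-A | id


'id*id-id' has two parse trees (no precedence encoded between * and -)
Ambiguous


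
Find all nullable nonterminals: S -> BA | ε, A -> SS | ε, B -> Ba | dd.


A nonterminal is nullable iff some alternative derives ε (directly, or every symbol in it is nullable)
Nullable: {A, S}


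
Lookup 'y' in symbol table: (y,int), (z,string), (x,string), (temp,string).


Lookup 'y' → type int


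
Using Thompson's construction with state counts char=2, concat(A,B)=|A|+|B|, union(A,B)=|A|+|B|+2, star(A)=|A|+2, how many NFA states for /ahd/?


Syntax tree has 3 char leaf(s), 0 union(s), 0 star(s)
chars contribute 3×2 = 6; each union adds +2; each star adds +2
Total: 6 + 0 + 0 = 6 states


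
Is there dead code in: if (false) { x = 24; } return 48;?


condition is constant false, so the whole block is unreachable
Dead: 'if (false) { x = 24; }'


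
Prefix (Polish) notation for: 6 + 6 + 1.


left-to-right (same/higher precedence on left): tree is (+ (+ 6 6) 1)
Prefix: + + 6 6 1


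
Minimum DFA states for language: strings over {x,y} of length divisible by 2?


Track length mod 2: states 0..1, accept at 0
Minimal DFA: 2 states


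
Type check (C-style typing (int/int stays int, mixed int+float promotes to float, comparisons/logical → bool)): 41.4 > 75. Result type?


Operand types: float > int
Rule: comparison yields bool
Result type: bool


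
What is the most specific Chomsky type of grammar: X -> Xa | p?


Left-linear: every RHS is a terminal or one nonterminal followed by a terminal
Classification: Type 3 (Regular)


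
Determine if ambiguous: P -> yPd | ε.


balanced y^n…d^n: each string has a unique parse
Unambiguous


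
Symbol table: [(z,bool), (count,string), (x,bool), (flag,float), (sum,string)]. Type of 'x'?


Lookup 'x' → type bool


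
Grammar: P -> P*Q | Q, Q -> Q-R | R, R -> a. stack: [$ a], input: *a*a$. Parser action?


'a' on top is the handle for R -> a
Action: reduce (R -> a)


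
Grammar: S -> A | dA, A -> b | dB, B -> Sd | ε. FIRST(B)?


Per alternative of B: FIRST(Sd) = {b, d}; FIRST(ε) = {ε}
FIRST(B) = {b, d, ε}


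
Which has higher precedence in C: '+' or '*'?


'*' is multiplicative (level 10); '+' is additive (level 9)
Higher level binds tighter
'*' has higher precedence than '+'


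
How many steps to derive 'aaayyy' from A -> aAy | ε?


Derivation: A => aAy => aaAyy => aaaAyyy => aaayyy
Steps: 4


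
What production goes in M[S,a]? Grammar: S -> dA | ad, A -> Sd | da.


For [S, a]: 'a' ∈ FIRST(ad)
Entry: S -> ad


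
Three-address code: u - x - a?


Break into single-operator statements:
t1 = u - x
t2 = t1 - a


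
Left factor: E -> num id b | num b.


Common prefix: 'num'
Factored: E -> num E', E' -> id b | b


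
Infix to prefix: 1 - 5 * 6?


'*' binds tighter: tree is (- 1 (* 5 6))
Prefix: - 1 * 5 6


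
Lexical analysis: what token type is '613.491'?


Pattern: digits with a decimal point
Type: FLOAT_LITERAL


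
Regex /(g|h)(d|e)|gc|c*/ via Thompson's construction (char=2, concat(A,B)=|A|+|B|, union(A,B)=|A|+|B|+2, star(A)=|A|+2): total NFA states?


Syntax tree has 7 char leaf(s), 4 union(s), 1 star(s)
chars contribute 7×2 = 14; each union adds +2; each star adds +2
Total: 14 + 8 + 2 = 24 states


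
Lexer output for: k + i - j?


Scan left to right, longest-match per lexeme
Tokens: ID(k), OP(+), ID(i), OP(-), ID(j)


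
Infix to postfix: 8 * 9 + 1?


Left to right (same or higher precedence on left)
Postfix: 8 9 * 1 +


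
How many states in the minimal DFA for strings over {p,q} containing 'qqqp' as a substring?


KMP-style automaton: 4 progress states + 1 absorbing accept = 5
Minimal DFA: 5 states


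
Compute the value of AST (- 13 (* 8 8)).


Evaluate inner: (* 8 8) = 64
Evaluate root: (- 13 64) = -51
Result: -51


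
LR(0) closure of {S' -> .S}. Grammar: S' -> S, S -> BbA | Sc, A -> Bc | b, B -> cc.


Start: S' -> .S
For each item with dot before a nonterminal B, add B -> .γ for every B-production
Closure: [S' -> .S, S -> .BbA, S -> .Sc, B -> .cc]


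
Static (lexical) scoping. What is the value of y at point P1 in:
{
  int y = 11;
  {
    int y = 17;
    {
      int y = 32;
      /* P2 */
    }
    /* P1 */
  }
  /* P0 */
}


y declared in the same block as P1
y = 17


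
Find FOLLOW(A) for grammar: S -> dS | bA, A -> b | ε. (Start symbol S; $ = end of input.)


$ ∈ FOLLOW(S). For each A -> αBβ: add FIRST(β)\{ε} to FOLLOW(B); if β nullable, add FOLLOW(A).
FOLLOW(A) = {$}


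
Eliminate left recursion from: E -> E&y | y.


Left-recursive alternatives: E&y; non-recursive: y
Introduce E': E -> yE', E' -> &yE' | ε


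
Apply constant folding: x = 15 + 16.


15 + 16 = 31 at compile time
Optimized: x = 31


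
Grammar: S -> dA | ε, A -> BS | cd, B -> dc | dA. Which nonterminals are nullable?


A nonterminal is nullable iff some alternative derives ε (directly, or every symbol in it is nullable)
Nullable: {S}


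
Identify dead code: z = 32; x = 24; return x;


z is assigned but never read
Dead: 'z = 32'


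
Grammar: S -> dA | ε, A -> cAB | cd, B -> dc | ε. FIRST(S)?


Per alternative of S: FIRST(dA) = {d}; FIRST(ε) = {ε}
FIRST(S) = {d, ε}


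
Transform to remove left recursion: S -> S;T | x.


Left-recursive alternatives: S;T; non-recursive: x
Introduce S': S -> xS', S' -> ;TS' | ε


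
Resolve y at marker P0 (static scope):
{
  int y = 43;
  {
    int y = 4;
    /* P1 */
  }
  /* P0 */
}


y declared in the same block as P0
y = 43


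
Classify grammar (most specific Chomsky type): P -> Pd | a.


Left-linear: every RHS is a terminal or one nonterminal followed by a terminal
Classification: Type 3 (Regular)


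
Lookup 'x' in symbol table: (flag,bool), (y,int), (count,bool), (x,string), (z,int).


Lookup 'x' → type string


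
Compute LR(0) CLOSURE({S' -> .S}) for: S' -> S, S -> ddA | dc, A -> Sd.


Start: S' -> .S
For each item with dot before a nonterminal B, add B -> .γ for every B-production
Closure: [S' -> .S, S -> .ddA, S -> .dc]


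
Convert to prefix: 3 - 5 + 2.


left-to-right (same/higher precedence on left): tree is (+ (- 3 5) 2)
Prefix: + - 3 5 2


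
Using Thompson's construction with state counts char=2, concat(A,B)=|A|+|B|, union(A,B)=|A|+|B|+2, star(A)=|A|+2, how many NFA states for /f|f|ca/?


Syntax tree has 4 char leaf(s), 2 union(s), 0 star(s)
chars contribute 4×2 = 8; each union adds +2; each star adds +2
Total: 8 + 4 + 0 = 12 states


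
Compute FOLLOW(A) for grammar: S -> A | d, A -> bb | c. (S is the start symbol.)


$ ∈ FOLLOW(S). For each A -> αBβ: add FIRST(β)\{ε} to FOLLOW(B); if β nullable, add FOLLOW(A).
FOLLOW(A) = {$}


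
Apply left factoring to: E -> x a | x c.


Common prefix: 'x'
Factored: E -> x E', E' -> a | c


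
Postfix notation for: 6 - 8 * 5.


* has higher precedence, evaluate 8*5 first
Postfix: 6 8 5 * -


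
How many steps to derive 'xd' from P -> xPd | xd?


Derivation: P => xd
Steps: 1


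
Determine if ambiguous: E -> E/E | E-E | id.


'id/id-id' has two parse trees (no precedence encoded between / and -)
Ambiguous


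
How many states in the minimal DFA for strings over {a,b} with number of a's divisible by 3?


Track (count of a) mod 3: states 0..2, accept at 0
Minimal DFA: 3 states


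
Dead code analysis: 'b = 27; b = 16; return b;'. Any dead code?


first assignment to b is overwritten before any read
Dead: 'b = 27'


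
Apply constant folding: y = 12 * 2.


12 * 2 = 24 at compile time
Optimized: y = 24


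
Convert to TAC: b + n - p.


Break into single-operator statements:
t1 = b + n
t2 = t1 - p


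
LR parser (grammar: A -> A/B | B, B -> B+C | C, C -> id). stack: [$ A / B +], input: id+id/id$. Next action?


no handle; shift 'id'
Action: shift


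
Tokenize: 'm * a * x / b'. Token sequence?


Scan left to right, longest-match per lexeme
Tokens: ID(m), OP(*), ID(a), OP(*), ID(x), OP(/), ID(b)


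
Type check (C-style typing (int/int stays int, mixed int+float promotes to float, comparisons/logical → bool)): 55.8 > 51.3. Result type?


Operand types: float > float
Rule: comparison yields bool
Result type: bool


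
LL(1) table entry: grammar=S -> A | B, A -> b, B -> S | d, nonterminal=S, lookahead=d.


For [S, d]: 'd' ∈ FIRST(B)
Entry: S -> B


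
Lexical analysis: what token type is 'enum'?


Pattern: reserved word
Type: KEYWORD


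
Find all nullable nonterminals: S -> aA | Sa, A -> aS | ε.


A nonterminal is nullable iff some alternative derives ε (directly, or every symbol in it is nullable)
Nullable: {A}


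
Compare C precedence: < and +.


'+' is additive (level 9); '<' is relational (level 7)
Higher level binds tighter
'+' has higher precedence than '<'


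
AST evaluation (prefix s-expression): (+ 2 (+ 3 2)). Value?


Evaluate inner: (+ 3 2) = 5
Evaluate root: (+ 2 5) = 7
Result: 7


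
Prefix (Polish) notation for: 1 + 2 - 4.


left-to-right (same/higher precedence on left): tree is (- (+ 1 2) 4)
Prefix: - + 1 2 4


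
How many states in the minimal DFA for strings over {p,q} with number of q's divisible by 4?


Track (count of q) mod 4: states 0..3, accept at 0
Minimal DFA: 4 states


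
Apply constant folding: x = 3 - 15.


3 - 15 = -12 at compile time
Optimized: x = -12


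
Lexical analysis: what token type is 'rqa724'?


Pattern: letter/underscore followed by alphanumerics, not a keyword
Type: IDENTIFIER


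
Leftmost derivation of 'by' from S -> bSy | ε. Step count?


Derivation: S => bSy => by
Steps: 2


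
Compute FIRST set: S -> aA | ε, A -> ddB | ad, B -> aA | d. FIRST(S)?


Per alternative of S: FIRST(aA) = {a}; FIRST(ε) = {ε}
FIRST(S) = {a, ε}


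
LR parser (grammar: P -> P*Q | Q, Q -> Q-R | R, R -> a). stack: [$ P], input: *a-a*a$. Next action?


shift '*' to continue P -> P*Q
Action: shift


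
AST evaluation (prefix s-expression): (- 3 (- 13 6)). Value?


Evaluate inner: (- 13 6) = 7
Evaluate root: (- 3 7) = -4
Result: -4


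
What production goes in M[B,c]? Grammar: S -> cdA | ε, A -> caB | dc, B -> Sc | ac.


For [B, c]: 'c' ∈ FIRST(Sc)
Entry: B -> Sc


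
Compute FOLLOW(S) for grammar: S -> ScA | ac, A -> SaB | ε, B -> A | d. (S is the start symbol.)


$ ∈ FOLLOW(S). For each A -> αBβ: add FIRST(β)\{ε} to FOLLOW(B); if β nullable, add FOLLOW(A).
FOLLOW(S) = {$, a, c}


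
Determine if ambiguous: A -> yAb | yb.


balanced y^n…b^n: each string has a unique parse
Unambiguous


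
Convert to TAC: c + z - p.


Break into single-operator statements:
t1 = c + z
t2 = t1 - p


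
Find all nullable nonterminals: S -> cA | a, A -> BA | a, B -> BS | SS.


A nonterminal is nullable iff some alternative derives ε (directly, or every symbol in it is nullable)
Nullable: {}


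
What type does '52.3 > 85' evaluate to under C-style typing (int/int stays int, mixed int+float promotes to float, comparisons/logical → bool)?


Operand types: float > int
Rule: comparison yields bool
Result type: bool


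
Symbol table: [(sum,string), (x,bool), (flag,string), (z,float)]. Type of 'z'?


Lookup 'z' → type float


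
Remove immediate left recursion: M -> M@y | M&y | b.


Left-recursive alternatives: M@y, M&y; non-recursive: b
Introduce M': M -> bM', M' -> @yM' | &yM' | ε


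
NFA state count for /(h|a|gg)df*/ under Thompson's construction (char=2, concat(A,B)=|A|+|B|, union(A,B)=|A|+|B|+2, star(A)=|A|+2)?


Syntax tree has 6 char leaf(s), 2 union(s), 1 star(s)
chars contribute 6×2 = 12; each union adds +2; each star adds +2
Total: 12 + 4 + 2 = 18 states


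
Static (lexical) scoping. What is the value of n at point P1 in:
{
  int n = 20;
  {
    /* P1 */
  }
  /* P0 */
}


P1's block does not declare n; resolves to the enclosing declaration at depth 0
n = 20


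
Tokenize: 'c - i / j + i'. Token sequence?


Scan left to right, longest-match per lexeme
Tokens: ID(c), OP(-), ID(i), OP(/), ID(j), OP(+), ID(i)


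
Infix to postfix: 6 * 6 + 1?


Left to right (same or higher precedence on left)
Postfix: 6 6 * 1 +


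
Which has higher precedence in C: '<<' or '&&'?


'<<' is shift (level 8); '&&' is logical AND (level 2)
Higher level binds tighter
'<<' has higher precedence than '&&'


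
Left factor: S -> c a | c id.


Common prefix: 'c'
Factored: S -> c S', S' -> a | id


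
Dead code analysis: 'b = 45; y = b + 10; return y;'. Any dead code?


b is read by y's definition; y is returned
No dead code


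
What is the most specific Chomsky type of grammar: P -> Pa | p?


Left-linear: every RHS is a terminal or one nonterminal followed by a terminal
Classification: Type 3 (Regular)


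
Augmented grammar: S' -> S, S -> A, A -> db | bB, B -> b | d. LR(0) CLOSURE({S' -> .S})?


Start: S' -> .S
For each item with dot before a nonterminal B, add B -> .γ for every B-production
Closure: [S' -> .S, S -> .A, A -> .db, A -> .bB]


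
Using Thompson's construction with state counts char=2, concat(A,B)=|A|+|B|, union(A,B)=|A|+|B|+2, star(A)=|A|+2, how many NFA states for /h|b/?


Syntax tree has 2 char leaf(s), 1 union(s), 0 star(s)
chars contribute 2×2 = 4; each union adds +2; each star adds +2
Total: 4 + 2 + 0 = 6 states


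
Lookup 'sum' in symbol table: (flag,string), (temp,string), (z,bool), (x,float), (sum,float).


Lookup 'sum' → type float


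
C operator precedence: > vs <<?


'<<' is shift (level 8); '>' is relational (level 7)
Higher level binds tighter
'<<' has higher precedence than '>'


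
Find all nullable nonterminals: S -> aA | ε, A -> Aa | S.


A nonterminal is nullable iff some alternative derives ε (directly, or every symbol in it is nullable)
Nullable: {A, S}


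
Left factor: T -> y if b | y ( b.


Common prefix: 'y'
Factored: T -> y T', T' -> if b | ( b


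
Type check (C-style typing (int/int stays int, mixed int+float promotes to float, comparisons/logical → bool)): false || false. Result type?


Operand types: bool || bool
Rule: logical operators take bool operands and yield bool
Result type: bool


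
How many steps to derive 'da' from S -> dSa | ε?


Derivation: S => dSa => da
Steps: 2


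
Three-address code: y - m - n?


Break into single-operator statements:
t1 = y - m
t2 = t1 - n


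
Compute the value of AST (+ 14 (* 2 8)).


Evaluate inner: (* 2 8) = 16
Evaluate root: (+ 14 16) = 30
Result: 30


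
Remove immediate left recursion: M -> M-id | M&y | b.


Left-recursive alternatives: M-id, M&y; non-recursive: b
Introduce M': M -> bM', M' -> -idM' | &yM' | ε


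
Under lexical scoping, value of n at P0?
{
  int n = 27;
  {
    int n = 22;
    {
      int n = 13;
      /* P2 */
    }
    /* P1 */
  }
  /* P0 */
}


n declared in the same block as P0
n = 27


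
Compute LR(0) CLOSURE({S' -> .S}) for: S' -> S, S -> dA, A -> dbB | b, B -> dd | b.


Start: S' -> .S
For each item with dot before a nonterminal B, add B -> .γ for every B-production
Closure: [S' -> .S, S -> .dA]


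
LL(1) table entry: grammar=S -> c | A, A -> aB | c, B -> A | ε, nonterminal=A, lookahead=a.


For [A, a]: 'a' ∈ FIRST(aB)
Entry: A -> aB


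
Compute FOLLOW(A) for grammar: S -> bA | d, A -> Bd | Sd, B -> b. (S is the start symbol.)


$ ∈ FOLLOW(S). For each A -> αBβ: add FIRST(β)\{ε} to FOLLOW(B); if β nullable, add FOLLOW(A).
FOLLOW(A) = {$, d}


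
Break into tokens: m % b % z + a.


Scan left to right, longest-match per lexeme
Tokens: ID(m), OP(%), ID(b), OP(%), ID(z), OP(+), ID(a)


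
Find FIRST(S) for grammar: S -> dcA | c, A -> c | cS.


Per alternative of S: FIRST(dcA) = {d}; FIRST(c) = {c}
FIRST(S) = {c, d}


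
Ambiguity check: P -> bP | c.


right-linear, alternatives start with distinct terminals 'b' vs 'c': unique leftmost derivation
Unambiguous


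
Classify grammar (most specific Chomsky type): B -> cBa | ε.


Single nonterminal LHS, but c^n a^n is not regular
Classification: Type 2 (Context-Free)


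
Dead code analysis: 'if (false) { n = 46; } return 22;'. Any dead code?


condition is constant false, so the whole block is unreachable
Dead: 'if (false) { n = 46; }'


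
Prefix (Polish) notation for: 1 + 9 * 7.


'*' binds tighter: tree is (+ 1 (* 9 7))
Prefix: + 1 * 9 7


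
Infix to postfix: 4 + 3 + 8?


Left to right (same or higher precedence on left)
Postfix: 4 3 + 8 +


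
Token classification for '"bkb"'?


Pattern: double-quoted sequence
Type: STRING_LITERAL


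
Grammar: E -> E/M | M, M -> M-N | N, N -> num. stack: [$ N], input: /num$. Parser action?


'N' (not preceded by M-) is the handle for M -> N
Action: reduce (M -> N)


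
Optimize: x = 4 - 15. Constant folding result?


4 - 15 = -11 at compile time
Optimized: x = -11


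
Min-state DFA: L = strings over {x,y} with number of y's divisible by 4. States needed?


Track (count of y) mod 4: states 0..3, accept at 0
Minimal DFA: 4 states


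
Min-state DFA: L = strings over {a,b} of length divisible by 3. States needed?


Track length mod 3: states 0..2, accept at 0
Minimal DFA: 3 states


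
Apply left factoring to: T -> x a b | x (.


Common prefix: 'x'
Factored: T -> x T', T' -> a b | (


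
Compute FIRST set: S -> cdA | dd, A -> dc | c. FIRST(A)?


Per alternative of A: FIRST(dc) = {d}; FIRST(c) = {c}
FIRST(A) = {c, d}


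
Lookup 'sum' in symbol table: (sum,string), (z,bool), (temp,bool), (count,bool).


Lookup 'sum' → type string


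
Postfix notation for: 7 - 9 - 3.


Left to right (same or higher precedence on left)
Postfix: 7 9 - 3 -


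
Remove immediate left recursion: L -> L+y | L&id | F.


Left-recursive alternatives: L+y, L&id; non-recursive: F
Introduce L': L -> FL', L' -> +yL' | &idL' | ε


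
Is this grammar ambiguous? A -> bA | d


right-linear, alternatives start with distinct terminals 'b' vs 'd': unique leftmost derivation
Unambiguous


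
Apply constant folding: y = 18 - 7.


18 - 7 = 11 at compile time
Optimized: y = 11


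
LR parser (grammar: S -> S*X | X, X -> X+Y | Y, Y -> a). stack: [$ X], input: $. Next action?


lookahead ∉ {+} so X won't extend; reduce S -> X
Action: reduce (S -> X)


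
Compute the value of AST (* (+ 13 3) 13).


Evaluate inner: (+ 13 3) = 16
Evaluate root: (* 16 13) = 208
Result: 208


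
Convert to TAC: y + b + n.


Break into single-operator statements:
t1 = y + b
t2 = t1 + n


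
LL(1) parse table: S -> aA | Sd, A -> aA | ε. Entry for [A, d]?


For [A, d]: ε is nullable and 'd' ∈ FOLLOW(A)
Entry: A -> ε


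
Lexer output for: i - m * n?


Scan left to right, longest-match per lexeme
Tokens: ID(i), OP(-), ID(m), OP(*), ID(n)


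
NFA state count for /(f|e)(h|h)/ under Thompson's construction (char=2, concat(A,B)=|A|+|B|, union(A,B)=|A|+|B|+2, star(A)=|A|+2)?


Syntax tree has 4 char leaf(s), 2 union(s), 0 star(s)
chars contribute 4×2 = 8; each union adds +2; each star adds +2
Total: 8 + 4 + 0 = 12 states


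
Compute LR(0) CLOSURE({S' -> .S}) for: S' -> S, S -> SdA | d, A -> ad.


Start: S' -> .S
For each item with dot before a nonterminal B, add B -> .γ for every B-production
Closure: [S' -> .S, S -> .SdA, S -> .d]


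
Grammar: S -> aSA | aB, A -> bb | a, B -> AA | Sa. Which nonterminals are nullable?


A nonterminal is nullable iff some alternative derives ε (directly, or every symbol in it is nullable)
Nullable: {}


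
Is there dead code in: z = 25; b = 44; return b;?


z is assigned but never read
Dead: 'z = 25'


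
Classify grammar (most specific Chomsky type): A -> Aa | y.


Left-linear: every RHS is a terminal or one nonterminal followed by a terminal
Classification: Type 3 (Regular)


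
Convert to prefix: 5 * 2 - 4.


left-to-right (same/higher precedence on left): tree is (- (* 5 2) 4)
Prefix: - * 5 2 4


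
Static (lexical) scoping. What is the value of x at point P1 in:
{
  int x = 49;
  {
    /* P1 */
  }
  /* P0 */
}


P1's block does not declare x; resolves to the enclosing declaration at depth 0
x = 49


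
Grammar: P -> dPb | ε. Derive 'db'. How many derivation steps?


Derivation: P => dPb => db
Steps: 2


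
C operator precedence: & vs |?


'&' is bitwise AND (level 5); '|' is bitwise OR (level 3)
Higher level binds tighter
'&' has higher precedence than '|'


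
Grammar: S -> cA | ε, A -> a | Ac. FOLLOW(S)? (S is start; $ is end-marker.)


$ ∈ FOLLOW(S). For each A -> αBβ: add FIRST(β)\{ε} to FOLLOW(B); if β nullable, add FOLLOW(A).
FOLLOW(S) = {$}


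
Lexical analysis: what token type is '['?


Pattern: delimiter/punctuation
Type: PUNCTUATION


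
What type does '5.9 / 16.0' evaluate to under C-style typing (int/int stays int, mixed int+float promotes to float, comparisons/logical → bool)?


Operand types: float / float
Rule: mixed int/float promotes to float; int/int stays int
Result type: float


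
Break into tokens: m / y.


Scan left to right, longest-match per lexeme
Tokens: ID(m), OP(/), ID(y)


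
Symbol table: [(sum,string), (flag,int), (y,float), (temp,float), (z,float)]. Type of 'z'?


Lookup 'z' → type float


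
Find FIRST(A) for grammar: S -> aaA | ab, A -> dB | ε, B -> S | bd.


Per alternative of A: FIRST(dB) = {d}; FIRST(ε) = {ε}
FIRST(A) = {d, ε}


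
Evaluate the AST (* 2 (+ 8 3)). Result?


Evaluate inner: (+ 8 3) = 11
Evaluate root: (* 2 11) = 22
Result: 22


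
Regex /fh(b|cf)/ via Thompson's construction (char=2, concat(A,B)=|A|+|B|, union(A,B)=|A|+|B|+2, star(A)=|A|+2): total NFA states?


Syntax tree has 5 char leaf(s), 1 union(s), 0 star(s)
chars contribute 5×2 = 10; each union adds +2; each star adds +2
Total: 10 + 2 + 0 = 12 states


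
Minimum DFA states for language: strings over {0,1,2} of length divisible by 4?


Track length mod 4: states 0..3, accept at 0
Minimal DFA: 4 states


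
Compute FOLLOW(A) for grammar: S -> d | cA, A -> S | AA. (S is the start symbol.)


$ ∈ FOLLOW(S). For each A -> αBβ: add FIRST(β)\{ε} to FOLLOW(B); if β nullable, add FOLLOW(A).
FOLLOW(A) = {$, c, d}


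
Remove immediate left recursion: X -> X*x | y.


Left-recursive alternatives: X*x; non-recursive: y
Introduce X': X -> yX', X' -> *xX' | ε


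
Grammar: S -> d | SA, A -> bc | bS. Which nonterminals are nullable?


A nonterminal is nullable iff some alternative derives ε (directly, or every symbol in it is nullable)
Nullable: {}


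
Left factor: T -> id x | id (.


Common prefix: 'id'
Factored: T -> id T', T' -> x | (


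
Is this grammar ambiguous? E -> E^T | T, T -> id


precedence layered via separate nonterminal T: deterministic
Unambiguous


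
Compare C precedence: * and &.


'*' is multiplicative (level 10); '&' is bitwise AND (level 5)
Higher level binds tighter
'*' has higher precedence than '&'


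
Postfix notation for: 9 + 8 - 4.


Left to right (same or higher precedence on left)
Postfix: 9 8 + 4 -


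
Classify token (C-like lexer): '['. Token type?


Pattern: delimiter/punctuation
Type: PUNCTUATION


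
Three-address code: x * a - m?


Break into single-operator statements:
t1 = x * a
t2 = t1 - m


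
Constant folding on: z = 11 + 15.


11 + 15 = 26 at compile time
Optimized: z = 26


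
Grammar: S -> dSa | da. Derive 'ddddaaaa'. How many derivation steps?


Derivation: S => dSa => ddSaa => dddSaaa => ddddaaaa
Steps: 4


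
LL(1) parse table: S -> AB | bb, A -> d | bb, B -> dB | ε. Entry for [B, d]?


For [B, d]: 'd' ∈ FIRST(dB)
Entry: B -> dB


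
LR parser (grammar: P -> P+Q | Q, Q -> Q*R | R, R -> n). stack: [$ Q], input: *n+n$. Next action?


shift '*' to continue Q -> Q*R
Action: shift


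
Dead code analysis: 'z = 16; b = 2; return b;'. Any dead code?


z is assigned but never read
Dead: 'z = 16'


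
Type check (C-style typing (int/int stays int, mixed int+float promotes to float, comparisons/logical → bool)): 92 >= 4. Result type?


Operand types: int >= int
Rule: comparison yields bool
Result type: bool


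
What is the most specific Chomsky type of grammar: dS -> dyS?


LHS has context (more than one symbol) and |LHS| ≤ |RHS|
Classification: Type 1 (Context-Sensitive)


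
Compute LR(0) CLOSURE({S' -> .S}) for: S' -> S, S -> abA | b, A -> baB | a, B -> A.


Start: S' -> .S
For each item with dot before a nonterminal B, add B -> .γ for every B-production
Closure: [S' -> .S, S -> .abA, S -> .b]


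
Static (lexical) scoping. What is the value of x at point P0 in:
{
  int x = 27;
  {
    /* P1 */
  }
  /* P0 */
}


x declared in the same block as P0
x = 27


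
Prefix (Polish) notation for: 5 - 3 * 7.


'*' binds tighter: tree is (- 5 (* 3 7))
Prefix: - 5 * 3 7


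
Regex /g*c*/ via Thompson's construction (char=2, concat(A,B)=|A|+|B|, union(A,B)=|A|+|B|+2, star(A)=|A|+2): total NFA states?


Syntax tree has 2 char leaf(s), 0 union(s), 2 star(s)
chars contribute 2×2 = 4; each union adds +2; each star adds +2
Total: 4 + 0 + 4 = 8 states


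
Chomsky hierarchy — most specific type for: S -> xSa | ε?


Single nonterminal LHS, but x^n a^n is not regular
Classification: Type 2 (Context-Free)


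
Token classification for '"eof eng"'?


Pattern: double-quoted sequence
Type: STRING_LITERAL


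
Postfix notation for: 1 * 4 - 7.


Left to right (same or higher precedence on left)
Postfix: 1 4 * 7 -


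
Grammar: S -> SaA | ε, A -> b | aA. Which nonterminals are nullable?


A nonterminal is nullable iff some alternative derives ε (directly, or every symbol in it is nullable)
Nullable: {S}


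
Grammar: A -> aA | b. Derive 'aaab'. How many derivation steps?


Derivation: A => aA => aaA => aaaA => aaab
Steps: 4


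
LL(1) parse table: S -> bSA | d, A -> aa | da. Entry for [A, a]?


For [A, a]: 'a' ∈ FIRST(aa)
Entry: A -> aa


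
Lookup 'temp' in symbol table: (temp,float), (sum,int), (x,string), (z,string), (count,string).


Lookup 'temp' → type float


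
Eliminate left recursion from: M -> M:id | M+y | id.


Left-recursive alternatives: M:id, M+y; non-recursive: id
Introduce M': M -> idM', M' -> :idM' | +yM' | ε


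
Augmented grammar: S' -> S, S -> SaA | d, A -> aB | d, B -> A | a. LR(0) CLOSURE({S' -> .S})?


Start: S' -> .S
For each item with dot before a nonterminal B, add B -> .γ for every B-production
Closure: [S' -> .S, S -> .SaA, S -> .d]
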